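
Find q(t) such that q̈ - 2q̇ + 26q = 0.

q = C1*cos(5*t)*exp(t) + C2*exp(t)*sin(5*t)

Characteristic equation r² - 2r + 26 = 0 has discriminant (-2)² - 4·(26) = -100 < 0, so r = 1 ± 5i.
Hence q_h = C1*cos(5*t)*exp(t) + C2*exp(t)*sin(5*t).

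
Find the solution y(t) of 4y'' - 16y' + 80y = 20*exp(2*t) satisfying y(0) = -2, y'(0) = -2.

Divide through by 4: y'' - 4y' + 20y = 5*exp(2*t).
Characteristic equation r² - 4r + 20 = 0 has discriminant (-4)² - 4·(20) = -64 < 0, so r = 2 ± 4i.
Hence y_h = C1*cos(4*t)*exp(2*t) + C2*exp(2*t)*sin(4*t).
Try y_p = A*exp(2*t). Substituting into the equation and dividing by exp(2*t) gives A = 5/16, so y_p = 5*exp(2*t)/16.
General solution: y = 5*exp(2*t)/16 + C1*cos(4*t)*exp(2*t) + C2*exp(2*t)*sin(4*t).
Apply the initial conditions: y(0) = 5/16 + C1 = -2 and y'(0) = 5/8 + 2*C1 + 4*C2 = -2. Solving gives C1 = -37/16, C2 = 1/2.

y = 5*exp(2*t)/16 + exp(2*t)*sin(4*t)/2 - 37*cos(4*t)*exp(2*t)/16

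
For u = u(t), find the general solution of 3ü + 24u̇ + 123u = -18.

u = -6/41 + C1*cos(5*t)*exp(-4*t) + C2*exp(-4*t)*sin(5*t)

Divide through by 3: u'' + 8u' + 41u = -6.
Characteristic equation r² + 8r + 41 = 0 has discriminant (8)² - 4·(41) = -100 < 0, so r = -4 ± 5i.
Hence u_h = C1*cos(5*t)*exp(-4*t) + C2*exp(-4*t)*sin(5*t).
For the particular solution try u_p = A0. Substituting and matching coefficients of each power of t gives A0 = -6/41, so u_p = -6/41.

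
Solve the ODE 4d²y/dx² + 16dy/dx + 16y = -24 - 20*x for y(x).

Divide through by 4: y'' + 4y' + 4y = -6 - 5*x.
Characteristic equation r² + 4r + 4 = 0 has discriminant (4)² - 4·(4) = 0, so r = -2 is a repeated root.
Hence y_h = (C1 + C2*x)*exp(-2*x).
For the particular solution try y_p = A0 + A1*x. Substituting and matching coefficients of each power of x gives A0 = -1/4, A1 = -5/4, so y_p = -1/4 - 5*x/4.

y = -1/4 - 5*x/4 + C1*exp(-2*x) + C2*x*exp(-2*x)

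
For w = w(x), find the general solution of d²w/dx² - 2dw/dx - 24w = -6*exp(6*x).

w = C1*exp(-4*x) + C2*exp(6*x) - 3*x*exp(6*x)/5

Characteristic equation r² - 2r - 24 = 0 factors as (r + 4)(r - 6) = 0, so r = -4, 6.
Hence w_h = C1*exp(-4*x) + C2*exp(6*x).
Since exp(6*x) solves the homogeneous equation (r = 6 is a root of multiplicity 1), multiply the trial by x. Try w_p = A*x*exp(6*x). Substituting into the equation and dividing by exp(6*x) gives A = -3/5, so w_p = -3*x*exp(6*x)/5.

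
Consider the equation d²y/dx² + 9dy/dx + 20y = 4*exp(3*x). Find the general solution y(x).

Characteristic equation r² + 9r + 20 = 0 factors as (r + 5)(r + 4) = 0, so r = -5, -4.
Hence y_h = C1*exp(-5*x) + C2*exp(-4*x).
Try y_p = A*exp(3*x). Substituting into the equation and dividing by exp(3*x) gives A = 1/14, so y_p = exp(3*x)/14.

y = exp(3*x)/14 + C1*exp(-5*x) + C2*exp(-4*x)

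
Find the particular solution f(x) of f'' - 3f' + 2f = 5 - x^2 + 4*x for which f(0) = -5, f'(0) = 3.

Characteristic equation r² - 3r + 2 = 0 factors as (r - 1)(r - 2) = 0, so r = 1, 2.
Hence f_h = C1*exp(x) + C2*exp(2*x).
For the particular solution try f_p = A0 + A1*x + A2*x^2. Substituting and matching coefficients of each power of x gives A0 = 15/4, A1 = 1/2, A2 = -1/2, so f_p = 15/4 + x/2 - x^2/2.
General solution: f = 15/4 + x/2 - x^2/2 + C1*exp(x) + C2*exp(2*x).
Apply the initial conditions: f(0) = 15/4 + C1 + C2 = -5 and f'(0) = 1/2 + C1 + 2*C2 = 3. Solving gives C1 = -20, C2 = 45/4.

f = 15/4 + x/2 - 20*exp(x) - x**2/2 + 45*exp(2*x)/4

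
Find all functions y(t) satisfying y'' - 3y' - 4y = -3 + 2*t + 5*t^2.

Characteristic equation r² - 3r - 4 = 0 factors as (r - 4)(r + 1) = 0, so r = 4, -1.
Hence y_h = C1*exp(4*t) + C2*exp(-t).
For the particular solution try y_p = A0 + A1*t + A2*t^2. Substituting and matching coefficients of each power of t gives A0 = -29/32, A1 = 11/8, A2 = -5/4, so y_p = -29/32 - 5*t^2/4 + 11*t/8.

y = -29/32 - 5*t**2/4 + 11*t/8 + C1*exp(4*t) + C2*exp(-t)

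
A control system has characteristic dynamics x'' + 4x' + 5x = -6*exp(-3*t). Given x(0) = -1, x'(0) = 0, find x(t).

x = -3*exp(-3*t) - 5*exp(-2*t)*sin(t) + 2*cos(t)*exp(-2*t)

Characteristic equation r² + 4r + 5 = 0 has discriminant (4)² - 4·(5) = -4 < 0, so r = -2 ± i.
Hence x_h = C1*cos(t)*exp(-2*t) + C2*exp(-2*t)*sin(t).
Try x_p = A*exp(-3*t). Substituting into the equation and dividing by exp(-3*t) gives A = -3, so x_p = -3*exp(-3*t).
General solution: x = -3*exp(-3*t) + C1*cos(t)*exp(-2*t) + C2*exp(-2*t)*sin(t).
Apply the initial conditions: x(0) = -3 + C1 = -1 and x'(0) = 9 + C2 - 2*C1 = 0. Solving gives C1 = 2, C2 = -5.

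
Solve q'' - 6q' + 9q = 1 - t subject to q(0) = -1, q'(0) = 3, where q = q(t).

q = 1/27 - 28*exp(3*t)/27 - t/9 + 56*t*exp(3*t)/9

Characteristic equation r² - 6r + 9 = 0 has discriminant (-6)² - 4·(9) = 0, so r = 3 is a repeated root.
Hence q_h = (C1 + C2*t)*exp(3*t).
For the particular solution try q_p = A0 + A1*t. Substituting and matching coefficients of each power of t gives A0 = 1/27, A1 = -1/9, so q_p = 1/27 - t/9.
General solution: q = 1/27 - t/9 + C1*exp(3*t) + C2*t*exp(3*t).
Apply the initial conditions: q(0) = 1/27 + C1 = -1 and q'(0) = -1/9 + C2 + 3*C1 = 3. Solving gives C1 = -28/27, C2 = 56/9.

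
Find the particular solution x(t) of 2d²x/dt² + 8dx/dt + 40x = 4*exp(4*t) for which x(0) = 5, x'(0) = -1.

x = exp(4*t)/26 + 57*exp(-2*t)*sin(4*t)/26 + 129*cos(4*t)*exp(-2*t)/26

Divide through by 2: x'' + 4x' + 20x = 2*exp(4*t).
Characteristic equation r² + 4r + 20 = 0 has discriminant (4)² - 4·(20) = -64 < 0, so r = -2 ± 4i.
Hence x_h = C1*cos(4*t)*exp(-2*t) + C2*exp(-2*t)*sin(4*t).
Try x_p = A*exp(4*t). Substituting into the equation and dividing by exp(4*t) gives A = 1/26, so x_p = exp(4*t)/26.
General solution: x = exp(4*t)/26 + C1*cos(4*t)*exp(-2*t) + C2*exp(-2*t)*sin(4*t).
Apply the initial conditions: x(0) = 1/26 + C1 = 5 and x'(0) = 2/13 - 2*C1 + 4*C2 = -1. Solving gives C1 = 129/26, C2 = 57/26.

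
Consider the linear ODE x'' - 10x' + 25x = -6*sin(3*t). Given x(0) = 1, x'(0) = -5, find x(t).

Characteristic equation r² - 10r + 25 = 0 has discriminant (-10)² - 4·(25) = 0, so r = 5 is a repeated root.
Hence x_h = (C1 + C2*t)*exp(5*t).
Try x_p = A*cos(3*t) + B*sin(3*t). Substituting and equating the coefficients of cos(3t) and sin(3t) gives A = -45/289, B = -24/289, so x_p = -45*cos(3*t)/289 - 24*sin(3*t)/289.
General solution: x = -45*cos(3*t)/289 - 24*sin(3*t)/289 + C1*exp(5*t) + C2*t*exp(5*t).
Apply the initial conditions: x(0) = -45/289 + C1 = 1 and x'(0) = -72/289 + C2 + 5*C1 = -5. Solving gives C1 = 334/289, C2 = -179/17.

x = -45*cos(3*t)/289 - 24*sin(3*t)/289 + 334*exp(5*t)/289 - 179*t*exp(5*t)/17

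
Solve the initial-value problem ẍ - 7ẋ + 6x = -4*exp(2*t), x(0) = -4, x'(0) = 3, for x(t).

x = -31*exp(t)/5 + 6*exp(6*t)/5 + exp(2*t)

Characteristic equation r² - 7r + 6 = 0 factors as (r - 1)(r - 6) = 0, so r = 1, 6.
Hence x_h = C1*exp(t) + C2*exp(6*t).
Try x_p = A*exp(2*t). Substituting into the equation and dividing by exp(2*t) gives A = 1, so x_p = exp(2*t).
General solution: x = C1*exp(t) + C2*exp(6*t) + exp(2*t).
Apply the initial conditions: x(0) = 1 + C1 + C2 = -4 and x'(0) = 2 + C1 + 6*C2 = 3. Solving gives C1 = -31/5, C2 = 6/5.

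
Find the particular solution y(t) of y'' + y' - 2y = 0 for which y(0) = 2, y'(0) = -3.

Characteristic equation r² + r - 2 = 0 factors as (r + 2)(r - 1) = 0, so r = -2, 1.
Hence y_h = C1*exp(-2*t) + C2*exp(t).
Apply the initial conditions: y(0) = C1 + C2 = 2 and y'(0) = C2 - 2*C1 = -3. Solving gives C1 = 5/3, C2 = 1/3.

y = exp(t)/3 + 5*exp(-2*t)/3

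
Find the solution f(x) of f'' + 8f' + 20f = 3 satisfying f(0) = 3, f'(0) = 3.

Characteristic equation r² + 8r + 20 = 0 has discriminant (8)² - 4·(20) = -16 < 0, so r = -4 ± 2i.
Hence f_h = C1*cos(2*x)*exp(-4*x) + C2*exp(-4*x)*sin(2*x).
For the particular solution try f_p = A0. Substituting and matching coefficients of each power of x gives A0 = 3/20, so f_p = 3/20.
General solution: f = 3/20 + C1*cos(2*x)*exp(-4*x) + C2*exp(-4*x)*sin(2*x).
Apply the initial conditions: f(0) = 3/20 + C1 = 3 and f'(0) = -4*C1 + 2*C2 = 3. Solving gives C1 = 57/20, C2 = 36/5.

f = 3/20 + 36*exp(-4*x)*sin(2*x)/5 + 57*cos(2*x)*exp(-4*x)/20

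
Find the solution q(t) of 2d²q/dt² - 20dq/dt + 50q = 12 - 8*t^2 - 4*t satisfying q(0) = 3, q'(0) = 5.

Divide through by 2: q'' - 10q' + 25q = 6 - 4*t^2 - 2*t.
Characteristic equation r² - 10r + 25 = 0 has discriminant (-10)² - 4·(25) = 0, so r = 5 is a repeated root.
Hence q_h = (C1 + C2*t)*exp(5*t).
For the particular solution try q_p = A0 + A1*t + A2*t^2. Substituting and matching coefficients of each power of t gives A0 = 106/625, A1 = -26/125, A2 = -4/25, so q_p = 106/625 - 26*t/125 - 4*t^2/25.
General solution: q = 106/625 - 26*t/125 - 4*t^2/25 + C1*exp(5*t) + C2*t*exp(5*t).
Apply the initial conditions: q(0) = 106/625 + C1 = 3 and q'(0) = -26/125 + C2 + 5*C1 = 5. Solving gives C1 = 1769/625, C2 = -1118/125.

q = 106/625 - 26*t/125 - 4*t**2/25 + 1769*exp(5*t)/625 - 1118*t*exp(5*t)/125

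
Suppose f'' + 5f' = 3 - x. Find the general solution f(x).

Characteristic equation r² + 5r = 0 factors as (r + 5)r = 0, so r = -5, 0.
Hence f_h = C1*exp(-5*x) + C2.
Since 0 is a characteristic root (multiplicity 1), multiply the polynomial trial by x: try f_p = x*(A0 + A1*x). Substituting and matching coefficients of each power of x gives A0 = 16/25, A1 = -1/10, so f_p = -x^2/10 + 16*x/25.

f = C2 - x**2/10 + 16*x/25 + C1*exp(-5*x)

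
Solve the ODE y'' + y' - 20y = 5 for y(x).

y = -1/4 + C1*exp(-5*x) + C2*exp(4*x)

Characteristic equation r² + r - 20 = 0 factors as (r + 5)(r - 4) = 0, so r = -5, 4.
Hence y_h = C1*exp(-5*x) + C2*exp(4*x).
For the particular solution try y_p = A0. Substituting and matching coefficients of each power of x gives A0 = -1/4, so y_p = -1/4.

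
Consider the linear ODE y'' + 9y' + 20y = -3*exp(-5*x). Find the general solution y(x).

Characteristic equation r² + 9r + 20 = 0 factors as (r + 5)(r + 4) = 0, so r = -5, -4.
Hence y_h = C1*exp(-5*x) + C2*exp(-4*x).
Since exp(-5*x) solves the homogeneous equation (r = -5 is a root of multiplicity 1), multiply the trial by x. Try y_p = A*x*exp(-5*x). Substituting into the equation and dividing by exp(-5*x) gives A = 3, so y_p = 3*x*exp(-5*x).

y = C1*exp(-5*x) + C2*exp(-4*x) + 3*x*exp(-5*x)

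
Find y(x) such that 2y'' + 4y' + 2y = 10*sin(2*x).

y = -4*cos(2*x)/5 - 3*sin(2*x)/5 + C1*exp(-x) + C2*x*exp(-x)

Divide through by 2: y'' + 2y' + y = 5*sin(2*x).
Characteristic equation r² + 2r + 1 = 0 has discriminant (2)² - 4·(1) = 0, so r = -1 is a repeated root.
Hence y_h = (C1 + C2*x)*exp(-x).
Try y_p = A*cos(2*x) + B*sin(2*x). Substituting and equating the coefficients of cos(2x) and sin(2x) gives A = -4/5, B = -3/5, so y_p = -4*cos(2*x)/5 - 3*sin(2*x)/5.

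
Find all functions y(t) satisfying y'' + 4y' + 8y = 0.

Characteristic equation r² + 4r + 8 = 0 has discriminant (4)² - 4·(8) = -16 < 0, so r = -2 ± 2i.
Hence y_h = C1*cos(2*t)*exp(-2*t) + C2*exp(-2*t)*sin(2*t).

y = C1*cos(2*t)*exp(-2*t) + C2*exp(-2*t)*sin(2*t)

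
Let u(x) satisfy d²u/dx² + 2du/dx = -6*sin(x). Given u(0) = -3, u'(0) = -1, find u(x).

Characteristic equation r² + 2r = 0 factors as (r + 2)r = 0, so r = -2, 0.
Hence u_h = C1*exp(-2*x) + C2.
Try u_p = A*cos(x) + B*sin(x). Substituting and equating the coefficients of cos(x) and sin(x) gives A = 12/5, B = 6/5, so u_p = 6*sin(x)/5 + 12*cos(x)/5.
General solution: u = C2 + 6*sin(x)/5 + 12*cos(x)/5 + C1*exp(-2*x).
Apply the initial conditions: u(0) = 12/5 + C1 + C2 = -3 and u'(0) = 6/5 - 2*C1 = -1. Solving gives C1 = 11/10, C2 = -13/2.

u = -13/2 + 6*sin(x)/5 + 11*exp(-2*x)/10 + 12*cos(x)/5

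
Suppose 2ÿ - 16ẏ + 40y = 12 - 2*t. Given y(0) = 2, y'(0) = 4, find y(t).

y = 7/25 - t/20 - 283*exp(4*t)*sin(2*t)/200 + 43*cos(2*t)*exp(4*t)/25

Divide through by 2: y'' - 8y' + 20y = 6 - t.
Characteristic equation r² - 8r + 20 = 0 has discriminant (-8)² - 4·(20) = -16 < 0, so r = 4 ± 2i.
Hence y_h = C1*cos(2*t)*exp(4*t) + C2*exp(4*t)*sin(2*t).
For the particular solution try y_p = A0 + A1*t. Substituting and matching coefficients of each power of t gives A0 = 7/25, A1 = -1/20, so y_p = 7/25 - t/20.
General solution: y = 7/25 - t/20 + C1*cos(2*t)*exp(4*t) + C2*exp(4*t)*sin(2*t).
Apply the initial conditions: y(0) = 7/25 + C1 = 2 and y'(0) = -1/20 + 2*C2 + 4*C1 = 4. Solving gives C1 = 43/25, C2 = -283/200.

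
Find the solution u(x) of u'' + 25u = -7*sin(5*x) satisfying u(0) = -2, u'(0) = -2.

u = -2*cos(5*x) - 27*sin(5*x)/50 + 7*x*cos(5*x)/10

Characteristic equation r² + 25 = 0 has discriminant (0)² - 4·(25) = -100 < 0, so r = ± 5i.
Hence u_h = C1*cos(5*x) + C2*sin(5*x).
Since ±5i are characteristic roots, multiply the trial by x. Try u_p = x*(A*cos(5*x) + B*sin(5*x)). Substituting and equating the coefficients of cos(5x) and sin(5x) gives A = 7/10, B = 0, so u_p = 7*x*cos(5*x)/10.
General solution: u = C1*cos(5*x) + C2*sin(5*x) + 7*x*cos(5*x)/10.
Apply the initial conditions: u(0) = C1 = -2 and u'(0) = 7/10 + 5*C2 = -2. Solving gives C1 = -2, C2 = -27/50.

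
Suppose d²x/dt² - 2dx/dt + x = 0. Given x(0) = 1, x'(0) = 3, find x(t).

x = 2*t*exp(t) + exp(t)

Characteristic equation r² - 2r + 1 = 0 has discriminant (-2)² - 4·(1) = 0, so r = 1 is a repeated root.
Hence x_h = (C1 + C2*t)*exp(t).
Apply the initial conditions: x(0) = C1 = 1 and x'(0) = C1 + C2 = 3. Solving gives C1 = 1, C2 = 2.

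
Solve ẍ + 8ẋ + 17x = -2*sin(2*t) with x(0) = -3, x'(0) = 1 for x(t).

x = -26*sin(2*t)/425 + 32*cos(2*t)/425 - 4751*exp(-4*t)*sin(t)/425 - 1307*cos(t)*exp(-4*t)/425

Characteristic equation r² + 8r + 17 = 0 has discriminant (8)² - 4·(17) = -4 < 0, so r = -4 ± i.
Hence x_h = C1*cos(t)*exp(-4*t) + C2*exp(-4*t)*sin(t).
Try x_p = A*cos(2*t) + B*sin(2*t). Substituting and equating the coefficients of cos(2t) and sin(2t) gives A = 32/425, B = -26/425, so x_p = -26*sin(2*t)/425 + 32*cos(2*t)/425.
General solution: x = -26*sin(2*t)/425 + 32*cos(2*t)/425 + C1*cos(t)*exp(-4*t) + C2*exp(-4*t)*sin(t).
Apply the initial conditions: x(0) = 32/425 + C1 = -3 and x'(0) = -52/425 + C2 - 4*C1 = 1. Solving gives C1 = -1307/425, C2 = -4751/425.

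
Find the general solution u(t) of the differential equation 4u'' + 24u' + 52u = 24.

u = 6/13 + C1*cos(2*t)*exp(-3*t) + C2*exp(-3*t)*sin(2*t)

Divide through by 4: u'' + 6u' + 13u = 6.
Characteristic equation r² + 6r + 13 = 0 has discriminant (6)² - 4·(13) = -16 < 0, so r = -3 ± 2i.
Hence u_h = C1*cos(2*t)*exp(-3*t) + C2*exp(-3*t)*sin(2*t).
For the particular solution try u_p = A0. Substituting and matching coefficients of each power of t gives A0 = 6/13, so u_p = 6/13.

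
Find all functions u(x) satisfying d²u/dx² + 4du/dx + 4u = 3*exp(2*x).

u = 3*exp(2*x)/16 + C1*exp(-2*x) + C2*x*exp(-2*x)

Characteristic equation r² + 4r + 4 = 0 has discriminant (4)² - 4·(4) = 0, so r = -2 is a repeated root.
Hence u_h = (C1 + C2*x)*exp(-2*x).
Try u_p = A*exp(2*x). Substituting into the equation and dividing by exp(2*x) gives A = 3/16, so u_p = 3*exp(2*x)/16.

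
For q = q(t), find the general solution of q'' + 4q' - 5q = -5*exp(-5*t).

Characteristic equation r² + 4r - 5 = 0 factors as (r - 1)(r + 5) = 0, so r = 1, -5.
Hence q_h = C1*exp(t) + C2*exp(-5*t).
Since exp(-5*t) solves the homogeneous equation (r = -5 is a root of multiplicity 1), multiply the trial by t. Try q_p = A*t*exp(-5*t). Substituting into the equation and dividing by exp(-5*t) gives A = 5/6, so q_p = 5*t*exp(-5*t)/6.

q = C1*exp(t) + C2*exp(-5*t) + 5*t*exp(-5*t)/6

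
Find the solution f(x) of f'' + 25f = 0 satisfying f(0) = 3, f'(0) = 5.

f = 3*cos(5*x) + sin(5*x)

Characteristic equation r² + 25 = 0 has discriminant (0)² - 4·(25) = -100 < 0, so r = ± 5i.
Hence f_h = C1*cos(5*x) + C2*sin(5*x).
Apply the initial conditions: f(0) = C1 = 3 and f'(0) = 5*C2 = 5. Solving gives C1 = 3, C2 = 1.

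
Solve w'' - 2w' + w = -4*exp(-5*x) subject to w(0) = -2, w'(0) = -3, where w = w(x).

Characteristic equation r² - 2r + 1 = 0 has discriminant (-2)² - 4·(1) = 0, so r = 1 is a repeated root.
Hence w_h = (C1 + C2*x)*exp(x).
Try w_p = A*exp(-5*x). Substituting into the equation and dividing by exp(-5*x) gives A = -1/9, so w_p = -exp(-5*x)/9.
General solution: w = -exp(-5*x)/9 + C1*exp(x) + C2*x*exp(x).
Apply the initial conditions: w(0) = -1/9 + C1 = -2 and w'(0) = 5/9 + C1 + C2 = -3. Solving gives C1 = -17/9, C2 = -5/3.

w = -17*exp(x)/9 - exp(-5*x)/9 - 5*x*exp(x)/3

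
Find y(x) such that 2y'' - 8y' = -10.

y = C2 + 5*x/4 + C1*exp(4*x)

Divide through by 2: y'' - 4y' = -5.
Characteristic equation r² - 4r = 0 factors as (r - 4)r = 0, so r = 4, 0.
Hence y_h = C1*exp(4*x) + C2.
Since 0 is a characteristic root (multiplicity 1), multiply the polynomial trial by x: try y_p = A0*x. Substituting and matching coefficients of each power of x gives A0 = 5/4, so y_p = 5*x/4.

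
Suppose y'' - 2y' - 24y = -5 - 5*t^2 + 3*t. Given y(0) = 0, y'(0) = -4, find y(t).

Characteristic equation r² - 2r - 24 = 0 factors as (r - 6)(r + 4) = 0, so r = 6, -4.
Hence y_h = C1*exp(6*t) + C2*exp(-4*t).
For the particular solution try y_p = A0 + A1*t + A2*t^2. Substituting and matching coefficients of each power of t gives A0 = 413/1728, A1 = -23/144, A2 = 5/24, so y_p = 413/1728 - 23*t/144 + 5*t^2/24.
General solution: y = 413/1728 - 23*t/144 + 5*t^2/24 + C1*exp(6*t) + C2*exp(-4*t).
Apply the initial conditions: y(0) = 413/1728 + C1 + C2 = 0 and y'(0) = -23/144 - 4*C2 + 6*C1 = -4. Solving gives C1 = -259/540, C2 = 77/320.

y = 413/1728 - 259*exp(6*t)/540 - 23*t/144 + 5*t**2/24 + 77*exp(-4*t)/320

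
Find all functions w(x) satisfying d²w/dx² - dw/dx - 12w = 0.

Characteristic equation r² - r - 12 = 0 factors as (r - 4)(r + 3) = 0, so r = 4, -3.
Hence w_h = C1*exp(4*x) + C2*exp(-3*x).

w = C1*exp(4*x) + C2*exp(-3*x)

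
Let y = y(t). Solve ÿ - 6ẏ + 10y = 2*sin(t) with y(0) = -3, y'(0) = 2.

y = 2*sin(t)/13 + 4*cos(t)/39 - 121*cos(t)*exp(3*t)/39 + 145*exp(3*t)*sin(t)/13

Characteristic equation r² - 6r + 10 = 0 has discriminant (-6)² - 4·(10) = -4 < 0, so r = 3 ± i.
Hence y_h = C1*cos(t)*exp(3*t) + C2*exp(3*t)*sin(t).
Try y_p = A*cos(t) + B*sin(t). Substituting and equating the coefficients of cos(t) and sin(t) gives A = 4/39, B = 2/13, so y_p = 2*sin(t)/13 + 4*cos(t)/39.
General solution: y = 2*sin(t)/13 + 4*cos(t)/39 + C1*cos(t)*exp(3*t) + C2*exp(3*t)*sin(t).
Apply the initial conditions: y(0) = 4/39 + C1 = -3 and y'(0) = 2/13 + C2 + 3*C1 = 2. Solving gives C1 = -121/39, C2 = 145/13.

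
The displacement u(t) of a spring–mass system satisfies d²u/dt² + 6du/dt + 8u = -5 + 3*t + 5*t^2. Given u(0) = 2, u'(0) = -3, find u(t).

u = -23/64 - 73*exp(-4*t)/64 - 9*t/16 + 5*t**2/8 + 7*exp(-2*t)/2

Characteristic equation r² + 6r + 8 = 0 factors as (r + 4)(r + 2) = 0, so r = -4, -2.
Hence u_h = C1*exp(-4*t) + C2*exp(-2*t).
For the particular solution try u_p = A0 + A1*t + A2*t^2. Substituting and matching coefficients of each power of t gives A0 = -23/64, A1 = -9/16, A2 = 5/8, so u_p = -23/64 - 9*t/16 + 5*t^2/8.
General solution: u = -23/64 - 9*t/16 + 5*t^2/8 + C1*exp(-4*t) + C2*exp(-2*t).
Apply the initial conditions: u(0) = -23/64 + C1 + C2 = 2 and u'(0) = -9/16 - 4*C1 - 2*C2 = -3. Solving gives C1 = -73/64, C2 = 7/2.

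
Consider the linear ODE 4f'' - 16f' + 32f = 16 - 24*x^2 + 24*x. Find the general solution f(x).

Divide through by 4: f'' - 4f' + 8f = 4 - 6*x^2 + 6*x.
Characteristic equation r² - 4r + 8 = 0 has discriminant (-4)² - 4·(8) = -16 < 0, so r = 2 ± 2i.
Hence f_h = C1*cos(2*x)*exp(2*x) + C2*exp(2*x)*sin(2*x).
For the particular solution try f_p = A0 + A1*x + A2*x^2. Substituting and matching coefficients of each power of x gives A0 = 11/16, A1 = 0, A2 = -3/4, so f_p = 11/16 - 3*x^2/4.

f = 11/16 - 3*x**2/4 + C1*cos(2*x)*exp(2*x) + C2*exp(2*x)*sin(2*x)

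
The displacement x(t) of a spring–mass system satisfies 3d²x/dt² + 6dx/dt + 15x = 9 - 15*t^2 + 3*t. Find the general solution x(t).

x = 3/5 + t - t**2 + C1*cos(2*t)*exp(-t) + C2*exp(-t)*sin(2*t)

Divide through by 3: x'' + 2x' + 5x = 3 + t - 5*t^2.
Characteristic equation r² + 2r + 5 = 0 has discriminant (2)² - 4·(5) = -16 < 0, so r = -1 ± 2i.
Hence x_h = C1*cos(2*t)*exp(-t) + C2*exp(-t)*sin(2*t).
For the particular solution try x_p = A0 + A1*t + A2*t^2. Substituting and matching coefficients of each power of t gives A0 = 3/5, A1 = 1, A2 = -1, so x_p = 3/5 + t - t^2.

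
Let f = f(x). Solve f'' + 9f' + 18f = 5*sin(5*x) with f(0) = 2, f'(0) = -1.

Characteristic equation r² + 9r + 18 = 0 factors as (r + 6)(r + 3) = 0, so r = -6, -3.
Hence f_h = C1*exp(-6*x) + C2*exp(-3*x).
Try f_p = A*cos(5*x) + B*sin(5*x). Substituting and equating the coefficients of cos(5x) and sin(5x) gives A = -225/2074, B = -35/2074, so f_p = -225*cos(5*x)/2074 - 35*sin(5*x)/2074.
General solution: f = -225*cos(5*x)/2074 - 35*sin(5*x)/2074 + C1*exp(-6*x) + C2*exp(-3*x).
Apply the initial conditions: f(0) = -225/2074 + C1 + C2 = 2 and f'(0) = -175/2074 - 6*C1 - 3*C2 = -1. Solving gives C1 = -110/61, C2 = 133/34.

f = -225*cos(5*x)/2074 - 110*exp(-6*x)/61 - 35*sin(5*x)/2074 + 133*exp(-3*x)/34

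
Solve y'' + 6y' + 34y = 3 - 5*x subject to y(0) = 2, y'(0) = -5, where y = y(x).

Characteristic equation r² + 6r + 34 = 0 has discriminant (6)² - 4·(34) = -100 < 0, so r = -3 ± 5i.
Hence y_h = C1*cos(5*x)*exp(-3*x) + C2*exp(-3*x)*sin(5*x).
For the particular solution try y_p = A0 + A1*x. Substituting and matching coefficients of each power of x gives A0 = 33/289, A1 = -5/34, so y_p = 33/289 - 5*x/34.
General solution: y = 33/289 - 5*x/34 + C1*cos(5*x)*exp(-3*x) + C2*exp(-3*x)*sin(5*x).
Apply the initial conditions: y(0) = 33/289 + C1 = 2 and y'(0) = -5/34 - 3*C1 + 5*C2 = -5. Solving gives C1 = 545/289, C2 = 93/578.

y = 33/289 - 5*x/34 + 93*exp(-3*x)*sin(5*x)/578 + 545*cos(5*x)*exp(-3*x)/289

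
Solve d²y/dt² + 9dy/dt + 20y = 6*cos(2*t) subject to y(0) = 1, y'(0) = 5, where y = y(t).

y = -231*exp(-5*t)/29 + 24*cos(2*t)/145 + 27*sin(2*t)/145 + 44*exp(-4*t)/5

Characteristic equation r² + 9r + 20 = 0 factors as (r + 5)(r + 4) = 0, so r = -5, -4.
Hence y_h = C1*exp(-5*t) + C2*exp(-4*t).
Try y_p = A*cos(2*t) + B*sin(2*t). Substituting and equating the coefficients of cos(2t) and sin(2t) gives A = 24/145, B = 27/145, so y_p = 24*cos(2*t)/145 + 27*sin(2*t)/145.
General solution: y = 24*cos(2*t)/145 + 27*sin(2*t)/145 + C1*exp(-5*t) + C2*exp(-4*t).
Apply the initial conditions: y(0) = 24/145 + C1 + C2 = 1 and y'(0) = 54/145 - 5*C1 - 4*C2 = 5. Solving gives C1 = -231/29, C2 = 44/5.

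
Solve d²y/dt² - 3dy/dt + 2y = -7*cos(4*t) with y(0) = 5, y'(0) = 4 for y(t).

Characteristic equation r² - 3r + 2 = 0 factors as (r - 1)(r - 2) = 0, so r = 1, 2.
Hence y_h = C1*exp(t) + C2*exp(2*t).
Try y_p = A*cos(4*t) + B*sin(4*t). Substituting and equating the coefficients of cos(4t) and sin(4t) gives A = 49/170, B = 21/85, so y_p = 21*sin(4*t)/85 + 49*cos(4*t)/170.
General solution: y = 21*sin(4*t)/85 + 49*cos(4*t)/170 + C1*exp(t) + C2*exp(2*t).
Apply the initial conditions: y(0) = 49/170 + C1 + C2 = 5 and y'(0) = 84/85 + C1 + 2*C2 = 4. Solving gives C1 = 109/17, C2 = -17/10.

y = -17*exp(2*t)/10 + 21*sin(4*t)/85 + 49*cos(4*t)/170 + 109*exp(t)/17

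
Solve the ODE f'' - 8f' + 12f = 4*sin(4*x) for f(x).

Characteristic equation r² - 8r + 12 = 0 factors as (r - 2)(r - 6) = 0, so r = 2, 6.
Hence f_h = C1*exp(2*x) + C2*exp(6*x).
Try f_p = A*cos(4*x) + B*sin(4*x). Substituting and equating the coefficients of cos(4x) and sin(4x) gives A = 8/65, B = -1/65, so f_p = -sin(4*x)/65 + 8*cos(4*x)/65.

f = -sin(4*x)/65 + 8*cos(4*x)/65 + C1*exp(2*x) + C2*exp(6*x)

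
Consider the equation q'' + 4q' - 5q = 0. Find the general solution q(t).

Characteristic equation r² + 4r - 5 = 0 factors as (r - 1)(r + 5) = 0, so r = 1, -5.
Hence q_h = C1*exp(t) + C2*exp(-5*t).

q = C1*exp(t) + C2*exp(-5*t)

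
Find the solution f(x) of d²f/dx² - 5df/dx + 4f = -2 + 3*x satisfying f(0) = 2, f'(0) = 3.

f = 7/16 + 3*x/4 + 4*exp(x)/3 + 11*exp(4*x)/48

Characteristic equation r² - 5r + 4 = 0 factors as (r - 1)(r - 4) = 0, so r = 1, 4.
Hence f_h = C1*exp(x) + C2*exp(4*x).
For the particular solution try f_p = A0 + A1*x. Substituting and matching coefficients of each power of x gives A0 = 7/16, A1 = 3/4, so f_p = 7/16 + 3*x/4.
General solution: f = 7/16 + 3*x/4 + C1*exp(x) + C2*exp(4*x).
Apply the initial conditions: f(0) = 7/16 + C1 + C2 = 2 and f'(0) = 3/4 + C1 + 4*C2 = 3. Solving gives C1 = 4/3, C2 = 11/48.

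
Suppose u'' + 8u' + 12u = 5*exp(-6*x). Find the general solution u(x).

u = C1*exp(-6*x) + C2*exp(-2*x) - 5*x*exp(-6*x)/4

Characteristic equation r² + 8r + 12 = 0 factors as (r + 6)(r + 2) = 0, so r = -6, -2.
Hence u_h = C1*exp(-6*x) + C2*exp(-2*x).
Since exp(-6*x) solves the homogeneous equation (r = -6 is a root of multiplicity 1), multiply the trial by x. Try u_p = A*x*exp(-6*x). Substituting into the equation and dividing by exp(-6*x) gives A = -5/4, so u_p = -5*x*exp(-6*x)/4.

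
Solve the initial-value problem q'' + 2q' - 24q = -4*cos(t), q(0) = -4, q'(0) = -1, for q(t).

q = -579*exp(-6*t)/370 - 441*exp(4*t)/170 - 8*sin(t)/629 + 100*cos(t)/629

Characteristic equation r² + 2r - 24 = 0 factors as (r - 4)(r + 6) = 0, so r = 4, -6.
Hence q_h = C1*exp(4*t) + C2*exp(-6*t).
Try q_p = A*cos(t) + B*sin(t). Substituting and equating the coefficients of cos(t) and sin(t) gives A = 100/629, B = -8/629, so q_p = -8*sin(t)/629 + 100*cos(t)/629.
General solution: q = -8*sin(t)/629 + 100*cos(t)/629 + C1*exp(4*t) + C2*exp(-6*t).
Apply the initial conditions: q(0) = 100/629 + C1 + C2 = -4 and q'(0) = -8/629 - 6*C2 + 4*C1 = -1. Solving gives C1 = -441/170, C2 = -579/370.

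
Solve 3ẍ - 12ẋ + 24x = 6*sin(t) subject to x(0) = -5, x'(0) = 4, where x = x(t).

x = 8*cos(t)/65 + 14*sin(t)/65 - 333*cos(2*t)*exp(2*t)/65 + 456*exp(2*t)*sin(2*t)/65

Divide through by 3: x'' - 4x' + 8x = 2*sin(t).
Characteristic equation r² - 4r + 8 = 0 has discriminant (-4)² - 4·(8) = -16 < 0, so r = 2 ± 2i.
Hence x_h = C1*cos(2*t)*exp(2*t) + C2*exp(2*t)*sin(2*t).
Try x_p = A*cos(t) + B*sin(t). Substituting and equating the coefficients of cos(t) and sin(t) gives A = 8/65, B = 14/65, so x_p = 8*cos(t)/65 + 14*sin(t)/65.
General solution: x = 8*cos(t)/65 + 14*sin(t)/65 + C1*cos(2*t)*exp(2*t) + C2*exp(2*t)*sin(2*t).
Apply the initial conditions: x(0) = 8/65 + C1 = -5 and x'(0) = 14/65 + 2*C1 + 2*C2 = 4. Solving gives C1 = -333/65, C2 = 456/65.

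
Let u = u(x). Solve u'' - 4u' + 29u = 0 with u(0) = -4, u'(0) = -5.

Characteristic equation r² - 4r + 29 = 0 has discriminant (-4)² - 4·(29) = -100 < 0, so r = 2 ± 5i.
Hence u_h = C1*cos(5*x)*exp(2*x) + C2*exp(2*x)*sin(5*x).
Apply the initial conditions: u(0) = C1 = -4 and u'(0) = 2*C1 + 5*C2 = -5. Solving gives C1 = -4, C2 = 3/5.

u = -4*cos(5*x)*exp(2*x) + 3*exp(2*x)*sin(5*x)/5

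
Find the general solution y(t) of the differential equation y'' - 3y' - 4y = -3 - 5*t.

y = -3/16 + 5*t/4 + C1*exp(4*t) + C2*exp(-t)

Characteristic equation r² - 3r - 4 = 0 factors as (r - 4)(r + 1) = 0, so r = 4, -1.
Hence y_h = C1*exp(4*t) + C2*exp(-t).
For the particular solution try y_p = A0 + A1*t. Substituting and matching coefficients of each power of t gives A0 = -3/16, A1 = 5/4, so y_p = -3/16 + 5*t/4.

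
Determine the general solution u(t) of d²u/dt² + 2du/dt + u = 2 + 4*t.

u = -6 + 4*t + C1*exp(-t) + C2*t*exp(-t)

Characteristic equation r² + 2r + 1 = 0 has discriminant (2)² - 4·(1) = 0, so r = -1 is a repeated root.
Hence u_h = (C1 + C2*t)*exp(-t).
For the particular solution try u_p = A0 + A1*t. Substituting and matching coefficients of each power of t gives A0 = -6, A1 = 4, so u_p = -6 + 4*t.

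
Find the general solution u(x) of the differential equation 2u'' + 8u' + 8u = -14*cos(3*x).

Divide through by 2: u'' + 4u' + 4u = -7*cos(3*x).
Characteristic equation r² + 4r + 4 = 0 has discriminant (4)² - 4·(4) = 0, so r = -2 is a repeated root.
Hence u_h = (C1 + C2*x)*exp(-2*x).
Try u_p = A*cos(3*x) + B*sin(3*x). Substituting and equating the coefficients of cos(3x) and sin(3x) gives A = 35/169, B = -84/169, so u_p = -84*sin(3*x)/169 + 35*cos(3*x)/169.

u = -84*sin(3*x)/169 + 35*cos(3*x)/169 + C1*exp(-2*x) + C2*x*exp(-2*x)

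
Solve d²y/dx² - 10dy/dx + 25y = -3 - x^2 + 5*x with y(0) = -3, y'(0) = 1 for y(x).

y = -31/625 - 1844*exp(5*x)/625 - x**2/25 + 21*x/125 + 1948*x*exp(5*x)/125

Characteristic equation r² - 10r + 25 = 0 has discriminant (-10)² - 4·(25) = 0, so r = 5 is a repeated root.
Hence y_h = (C1 + C2*x)*exp(5*x).
For the particular solution try y_p = A0 + A1*x + A2*x^2. Substituting and matching coefficients of each power of x gives A0 = -31/625, A1 = 21/125, A2 = -1/25, so y_p = -31/625 - x^2/25 + 21*x/125.
General solution: y = -31/625 - x^2/25 + 21*x/125 + C1*exp(5*x) + C2*x*exp(5*x).
Apply the initial conditions: y(0) = -31/625 + C1 = -3 and y'(0) = 21/125 + C2 + 5*C1 = 1. Solving gives C1 = -1844/625, C2 = 1948/125.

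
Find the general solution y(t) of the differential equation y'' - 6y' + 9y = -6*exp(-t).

y = -3*exp(-t)/8 + C1*exp(3*t) + C2*t*exp(3*t)

Characteristic equation r² - 6r + 9 = 0 has discriminant (-6)² - 4·(9) = 0, so r = 3 is a repeated root.
Hence y_h = (C1 + C2*t)*exp(3*t).
Try y_p = A*exp(-t). Substituting into the equation and dividing by exp(-t) gives A = -3/8, so y_p = -3*exp(-t)/8.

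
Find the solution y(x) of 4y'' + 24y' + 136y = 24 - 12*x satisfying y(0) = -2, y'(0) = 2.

y = 111/578 - 3*x/34 - 1297*exp(-3*x)*sin(5*x)/1445 - 1267*cos(5*x)*exp(-3*x)/578

Divide through by 4: y'' + 6y' + 34y = 6 - 3*x.
Characteristic equation r² + 6r + 34 = 0 has discriminant (6)² - 4·(34) = -100 < 0, so r = -3 ± 5i.
Hence y_h = C1*cos(5*x)*exp(-3*x) + C2*exp(-3*x)*sin(5*x).
For the particular solution try y_p = A0 + A1*x. Substituting and matching coefficients of each power of x gives A0 = 111/578, A1 = -3/34, so y_p = 111/578 - 3*x/34.
General solution: y = 111/578 - 3*x/34 + C1*cos(5*x)*exp(-3*x) + C2*exp(-3*x)*sin(5*x).
Apply the initial conditions: y(0) = 111/578 + C1 = -2 and y'(0) = -3/34 - 3*C1 + 5*C2 = 2. Solving gives C1 = -1267/578, C2 = -1297/1445.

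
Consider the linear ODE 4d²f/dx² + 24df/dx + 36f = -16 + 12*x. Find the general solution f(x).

Divide through by 4: f'' + 6f' + 9f = -4 + 3*x.
Characteristic equation r² + 6r + 9 = 0 has discriminant (6)² - 4·(9) = 0, so r = -3 is a repeated root.
Hence f_h = (C1 + C2*x)*exp(-3*x).
For the particular solution try f_p = A0 + A1*x. Substituting and matching coefficients of each power of x gives A0 = -2/3, A1 = 1/3, so f_p = -2/3 + x/3.

f = -2/3 + x/3 + C1*exp(-3*x) + C2*x*exp(-3*x)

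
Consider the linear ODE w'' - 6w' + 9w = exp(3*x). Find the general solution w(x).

Characteristic equation r² - 6r + 9 = 0 has discriminant (-6)² - 4·(9) = 0, so r = 3 is a repeated root.
Hence w_h = (C1 + C2*x)*exp(3*x).
Since exp(3*x) solves the homogeneous equation (r = 3 is a root of multiplicity 2), multiply the trial by x^2. Try w_p = A*x^2*exp(3*x). Substituting into the equation and dividing by exp(3*x) gives A = 1/2, so w_p = x^2*exp(3*x)/2.

w = C1*exp(3*x) + x**2*exp(3*x)/2 + C2*x*exp(3*x)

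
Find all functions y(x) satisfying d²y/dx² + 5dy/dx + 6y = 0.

Characteristic equation r² + 5r + 6 = 0 factors as (r + 3)(r + 2) = 0, so r = -3, -2.
Hence y_h = C1*exp(-3*x) + C2*exp(-2*x).

y = C1*exp(-3*x) + C2*exp(-2*x)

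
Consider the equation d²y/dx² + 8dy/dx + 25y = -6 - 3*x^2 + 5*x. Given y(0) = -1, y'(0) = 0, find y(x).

y = -4984/15625 - 3*x**2/25 + 173*x/625 - 46889*exp(-4*x)*sin(3*x)/46875 - 10641*cos(3*x)*exp(-4*x)/15625

Characteristic equation r² + 8r + 25 = 0 has discriminant (8)² - 4·(25) = -36 < 0, so r = -4 ± 3i.
Hence y_h = C1*cos(3*x)*exp(-4*x) + C2*exp(-4*x)*sin(3*x).
For the particular solution try y_p = A0 + A1*x + A2*x^2. Substituting and matching coefficients of each power of x gives A0 = -4984/15625, A1 = 173/625, A2 = -3/25, so y_p = -4984/15625 - 3*x^2/25 + 173*x/625.
General solution: y = -4984/15625 - 3*x^2/25 + 173*x/625 + C1*cos(3*x)*exp(-4*x) + C2*exp(-4*x)*sin(3*x).
Apply the initial conditions: y(0) = -4984/15625 + C1 = -1 and y'(0) = 173/625 - 4*C1 + 3*C2 = 0. Solving gives C1 = -10641/15625, C2 = -46889/46875.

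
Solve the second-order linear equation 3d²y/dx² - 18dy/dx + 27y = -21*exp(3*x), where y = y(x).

Divide through by 3: y'' - 6y' + 9y = -7*exp(3*x).
Characteristic equation r² - 6r + 9 = 0 has discriminant (-6)² - 4·(9) = 0, so r = 3 is a repeated root.
Hence y_h = (C1 + C2*x)*exp(3*x).
Since exp(3*x) solves the homogeneous equation (r = 3 is a root of multiplicity 2), multiply the trial by x^2. Try y_p = A*x^2*exp(3*x). Substituting into the equation and dividing by exp(3*x) gives A = -7/2, so y_p = -7*x^2*exp(3*x)/2.

y = C1*exp(3*x) - 7*x**2*exp(3*x)/2 + C2*x*exp(3*x)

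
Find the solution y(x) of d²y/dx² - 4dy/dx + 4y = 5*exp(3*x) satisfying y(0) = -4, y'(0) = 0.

y = -9*exp(2*x) + 5*exp(3*x) + 3*x*exp(2*x)

Characteristic equation r² - 4r + 4 = 0 has discriminant (-4)² - 4·(4) = 0, so r = 2 is a repeated root.
Hence y_h = (C1 + C2*x)*exp(2*x).
Try y_p = A*exp(3*x). Substituting into the equation and dividing by exp(3*x) gives A = 5, so y_p = 5*exp(3*x).
General solution: y = 5*exp(3*x) + C1*exp(2*x) + C2*x*exp(2*x).
Apply the initial conditions: y(0) = 5 + C1 = -4 and y'(0) = 15 + C2 + 2*C1 = 0. Solving gives C1 = -9, C2 = 3.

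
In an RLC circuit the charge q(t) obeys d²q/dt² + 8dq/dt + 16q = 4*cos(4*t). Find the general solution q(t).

q = sin(4*t)/8 + C1*exp(-4*t) + C2*t*exp(-4*t)

Characteristic equation r² + 8r + 16 = 0 has discriminant (8)² - 4·(16) = 0, so r = -4 is a repeated root.
Hence q_h = (C1 + C2*t)*exp(-4*t).
Try q_p = A*cos(4*t) + B*sin(4*t). Substituting and equating the coefficients of cos(4t) and sin(4t) gives A = 0, B = 1/8, so q_p = sin(4*t)/8.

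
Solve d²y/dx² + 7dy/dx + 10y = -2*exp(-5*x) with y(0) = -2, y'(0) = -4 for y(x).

y = -44*exp(-2*x)/9 + 26*exp(-5*x)/9 + 2*x*exp(-5*x)/3

Characteristic equation r² + 7r + 10 = 0 factors as (r + 5)(r + 2) = 0, so r = -5, -2.
Hence y_h = C1*exp(-5*x) + C2*exp(-2*x).
Since exp(-5*x) solves the homogeneous equation (r = -5 is a root of multiplicity 1), multiply the trial by x. Try y_p = A*x*exp(-5*x). Substituting into the equation and dividing by exp(-5*x) gives A = 2/3, so y_p = 2*x*exp(-5*x)/3.
General solution: y = C1*exp(-5*x) + C2*exp(-2*x) + 2*x*exp(-5*x)/3.
Apply the initial conditions: y(0) = C1 + C2 = -2 and y'(0) = 2/3 - 5*C1 - 2*C2 = -4. Solving gives C1 = 26/9, C2 = -44/9.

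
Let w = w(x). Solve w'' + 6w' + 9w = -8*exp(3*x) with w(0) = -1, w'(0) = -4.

w = -7*exp(-3*x)/9 - 2*exp(3*x)/9 - 17*x*exp(-3*x)/3

Characteristic equation r² + 6r + 9 = 0 has discriminant (6)² - 4·(9) = 0, so r = -3 is a repeated root.
Hence w_h = (C1 + C2*x)*exp(-3*x).
Try w_p = A*exp(3*x). Substituting into the equation and dividing by exp(3*x) gives A = -2/9, so w_p = -2*exp(3*x)/9.
General solution: w = -2*exp(3*x)/9 + C1*exp(-3*x) + C2*x*exp(-3*x).
Apply the initial conditions: w(0) = -2/9 + C1 = -1 and w'(0) = -2/3 + C2 - 3*C1 = -4. Solving gives C1 = -7/9, C2 = -17/3.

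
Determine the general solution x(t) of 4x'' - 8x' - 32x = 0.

Divide through by 4: x'' - 2x' - 8x = 0.
Characteristic equation r² - 2r - 8 = 0 factors as (r - 4)(r + 2) = 0, so r = 4, -2.
Hence x_h = C1*exp(4*t) + C2*exp(-2*t).

x = C1*exp(4*t) + C2*exp(-2*t)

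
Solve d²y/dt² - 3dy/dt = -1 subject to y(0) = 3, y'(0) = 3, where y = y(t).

y = 19/9 + t/3 + 8*exp(3*t)/9

Characteristic equation r² - 3r = 0 factors as (r - 3)r = 0, so r = 3, 0.
Hence y_h = C1*exp(3*t) + C2.
Since 1 solves the homogeneous equation (r = 0 is a root of multiplicity 1), multiply the trial by t. Try y_p = A*t. Substituting into the equation and dividing by 1 gives A = 1/3, so y_p = t/3.
General solution: y = C2 + t/3 + C1*exp(3*t).
Apply the initial conditions: y(0) = C1 + C2 = 3 and y'(0) = 1/3 + 3*C1 = 3. Solving gives C1 = 8/9, C2 = 19/9.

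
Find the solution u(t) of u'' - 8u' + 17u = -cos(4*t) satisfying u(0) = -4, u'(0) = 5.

Characteristic equation r² - 8r + 17 = 0 has discriminant (-8)² - 4·(17) = -4 < 0, so r = 4 ± i.
Hence u_h = C1*cos(t)*exp(4*t) + C2*exp(4*t)*sin(t).
Try u_p = A*cos(4*t) + B*sin(4*t). Substituting and equating the coefficients of cos(4t) and sin(4t) gives A = -1/1025, B = 32/1025, so u_p = -cos(4*t)/1025 + 32*sin(4*t)/1025.
General solution: u = -cos(4*t)/1025 + 32*sin(4*t)/1025 + C1*cos(t)*exp(4*t) + C2*exp(4*t)*sin(t).
Apply the initial conditions: u(0) = -1/1025 + C1 = -4 and u'(0) = 128/1025 + C2 + 4*C1 = 5. Solving gives C1 = -4099/1025, C2 = 21393/1025.

u = -cos(4*t)/1025 + 32*sin(4*t)/1025 - 4099*cos(t)*exp(4*t)/1025 + 21393*exp(4*t)*sin(t)/1025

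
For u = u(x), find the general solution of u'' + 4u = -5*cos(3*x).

Characteristic equation r² + 4 = 0 has discriminant (0)² - 4·(4) = -16 < 0, so r = ± 2i.
Hence u_h = C1*cos(2*x) + C2*sin(2*x).
Try u_p = A*cos(3*x) + B*sin(3*x). Substituting and equating the coefficients of cos(3x) and sin(3x) gives A = 1, B = 0, so u_p = cos(3*x).

u = C1*cos(2*x) + C2*sin(2*x) + cos(3*x)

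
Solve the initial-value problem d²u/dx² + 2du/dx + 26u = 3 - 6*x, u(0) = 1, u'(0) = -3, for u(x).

u = 45/338 - 3*x/13 - 643*exp(-x)*sin(5*x)/1690 + 293*cos(5*x)*exp(-x)/338

Characteristic equation r² + 2r + 26 = 0 has discriminant (2)² - 4·(26) = -100 < 0, so r = -1 ± 5i.
Hence u_h = C1*cos(5*x)*exp(-x) + C2*exp(-x)*sin(5*x).
For the particular solution try u_p = A0 + A1*x. Substituting and matching coefficients of each power of x gives A0 = 45/338, A1 = -3/13, so u_p = 45/338 - 3*x/13.
General solution: u = 45/338 - 3*x/13 + C1*cos(5*x)*exp(-x) + C2*exp(-x)*sin(5*x).
Apply the initial conditions: u(0) = 45/338 + C1 = 1 and u'(0) = -3/13 - C1 + 5*C2 = -3. Solving gives C1 = 293/338, C2 = -643/1690.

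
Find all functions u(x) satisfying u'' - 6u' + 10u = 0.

Characteristic equation r² - 6r + 10 = 0 has discriminant (-6)² - 4·(10) = -4 < 0, so r = 3 ± i.
Hence u_h = C1*cos(x)*exp(3*x) + C2*exp(3*x)*sin(x).

u = C1*cos(x)*exp(3*x) + C2*exp(3*x)*sin(x)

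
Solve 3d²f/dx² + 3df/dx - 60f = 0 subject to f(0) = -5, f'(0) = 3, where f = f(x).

Divide through by 3: f'' + f' - 20f = 0.
Characteristic equation r² + r - 20 = 0 factors as (r - 4)(r + 5) = 0, so r = 4, -5.
Hence f_h = C1*exp(4*x) + C2*exp(-5*x).
Apply the initial conditions: f(0) = C1 + C2 = -5 and f'(0) = -5*C2 + 4*C1 = 3. Solving gives C1 = -22/9, C2 = -23/9.

f = -23*exp(-5*x)/9 - 22*exp(4*x)/9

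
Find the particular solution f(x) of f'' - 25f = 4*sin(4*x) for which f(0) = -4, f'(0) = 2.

Characteristic equation r² - 25 = 0 factors as (r + 5)(r - 5) = 0, so r = -5, 5.
Hence f_h = C1*exp(-5*x) + C2*exp(5*x).
Try f_p = A*cos(4*x) + B*sin(4*x). Substituting and equating the coefficients of cos(4x) and sin(4x) gives A = 0, B = -4/41, so f_p = -4*sin(4*x)/41.
General solution: f = -4*sin(4*x)/41 + C1*exp(-5*x) + C2*exp(5*x).
Apply the initial conditions: f(0) = C1 + C2 = -4 and f'(0) = -16/41 - 5*C1 + 5*C2 = 2. Solving gives C1 = -459/205, C2 = -361/205.

f = -459*exp(-5*x)/205 - 361*exp(5*x)/205 - 4*sin(4*x)/41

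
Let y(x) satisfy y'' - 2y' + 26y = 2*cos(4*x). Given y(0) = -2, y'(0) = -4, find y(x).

y = -4*sin(4*x)/41 + 5*cos(4*x)/41 - 87*cos(5*x)*exp(x)/41 - 61*exp(x)*sin(5*x)/205

Characteristic equation r² - 2r + 26 = 0 has discriminant (-2)² - 4·(26) = -100 < 0, so r = 1 ± 5i.
Hence y_h = C1*cos(5*x)*exp(x) + C2*exp(x)*sin(5*x).
Try y_p = A*cos(4*x) + B*sin(4*x). Substituting and equating the coefficients of cos(4x) and sin(4x) gives A = 5/41, B = -4/41, so y_p = -4*sin(4*x)/41 + 5*cos(4*x)/41.
General solution: y = -4*sin(4*x)/41 + 5*cos(4*x)/41 + C1*cos(5*x)*exp(x) + C2*exp(x)*sin(5*x).
Apply the initial conditions: y(0) = 5/41 + C1 = -2 and y'(0) = -16/41 + C1 + 5*C2 = -4. Solving gives C1 = -87/41, C2 = -61/205.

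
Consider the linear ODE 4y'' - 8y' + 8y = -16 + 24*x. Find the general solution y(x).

Divide through by 4: y'' - 2y' + 2y = -4 + 6*x.
Characteristic equation r² - 2r + 2 = 0 has discriminant (-2)² - 4·(2) = -4 < 0, so r = 1 ± i.
Hence y_h = C1*cos(x)*exp(x) + C2*exp(x)*sin(x).
For the particular solution try y_p = A0 + A1*x. Substituting and matching coefficients of each power of x gives A0 = 1, A1 = 3, so y_p = 1 + 3*x.

y = 1 + 3*x + C1*cos(x)*exp(x) + C2*exp(x)*sin(x)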